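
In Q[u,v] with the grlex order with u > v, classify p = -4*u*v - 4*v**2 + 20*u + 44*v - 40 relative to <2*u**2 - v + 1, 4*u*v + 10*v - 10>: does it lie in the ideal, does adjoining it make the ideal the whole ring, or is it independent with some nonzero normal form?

-4*u*v - 4*v**2 + 20*u + 44*v - 40 lies in I (it reduces to 0).

First compute the reduced Gröbner basis of I by Buchberger's algorithm.
f_1 = 2*u**2 - v + 1, LT = u**2.
f_2 = 4*u*v + 10*v - 10, LT = u*v.

S(f_1,f_2): lcm = u**2*v. S = -5/2*u*v - 1/2*v**2 + 5/2*u + 1/2*v.
  reduce S modulo (f_1, f_2):
  remainder -1/2*v**2 + 5/2*u + 27/4*v - 25/4 ≠ 0; add h_3 = -1/2*v**2 + 5/2*u + 27/4*v - 25/4 to the basis.

The other S-polynomials (S(f_1,h_3), S(f_2,h_3)) all reduce to 0 modulo the current basis, so we have a Gröbner basis.
Inter-reduce: drop elements whose leading term is divisible by another's, tail-reduce, and make monic.
Reduced Gröbner basis: {u**2 - 1/2*v + 1/2, u*v + 5/2*v - 5/2, v**2 - 5*u - 27/2*v + 25/2}.
Label its elements g_1 = u**2 - 1/2*v + 1/2, g_2 = u*v + 5/2*v - 5/2, g_3 = v**2 - 5*u - 27/2*v + 25/2.

Reduce p = -4*u*v - 4*v**2 + 20*u + 44*v - 40 modulo G:
  leading term u*v: subtract (-4)·g_2 from -4*u*v - 4*v**2 + 20*u + 44*v - 40 → -4*v**2 + 20*u + 54*v - 50
  leading term v**2: subtract (-4)·g_3 from -4*v**2 + 20*u + 54*v - 50 → 0
  normal form = 0.
Since the normal form is 0, p ∈ I.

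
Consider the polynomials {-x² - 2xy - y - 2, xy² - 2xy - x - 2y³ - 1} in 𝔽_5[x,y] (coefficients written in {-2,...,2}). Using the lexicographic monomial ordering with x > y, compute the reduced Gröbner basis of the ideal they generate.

f_1 = -x² - 2xy - y - 2, LT = x².
f_2 = xy² - 2xy - x - 2y³ - 1, LT = xy².

S(f_1,f_2): lcm = x²y². S = 2x²y + x² - xy³ + x + y³ + 2y².
  leading term x²y: subtract (-2y)·f_1 from 2x²y + x² - xy³ + x + y³ + 2y² → x² - xy³ + xy² + x + y³ + y
  leading term x²: subtract (-1)·f_1 from x² - xy³ + xy² + x + y³ + y → -xy³ + xy² - 2xy + x + y³ - 2
  leading term xy³: subtract (-y)·f_2 from -xy³ + xy² - 2xy + x + y³ - 2 → -xy² + 2xy + x - 2y⁴ + y³ - y - 2
  leading term xy²: subtract (-1)·f_2 from -xy² + 2xy + x - 2y⁴ + y³ - y - 2 → -2y⁴ - y³ - y + 2
  leading term y⁴: no divisor's leading term divides it; move -2y⁴ to the remainder.
  leading term y³: no divisor's leading term divides it; move -y³ to the remainder.
  leading term y: no divisor's leading term divides it; move -y to the remainder.
  leading term 1: no divisor's leading term divides it; move 2 to the remainder.
  remainder -2y⁴ - y³ - y + 2 ≠ 0; add g_3 = -2y⁴ - y³ - y + 2 to the basis.

The other S-polynomials (S(f_1,g_3), S(f_2,g_3)) all reduce to 0 modulo the current basis, so we have a Gröbner basis.

G = {x² + 2xy + y + 2, xy² - 2xy - x - 2y³ - 1, y⁴ - 2y³ - 2y - 1}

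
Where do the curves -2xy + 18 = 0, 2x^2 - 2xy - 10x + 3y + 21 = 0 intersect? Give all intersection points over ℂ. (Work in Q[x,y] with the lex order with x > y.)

Compute a lex Gröbner basis by Buchberger's algorithm.
f_1 = -2xy + 18, LT = xy.
f_2 = 2x^2 - 2xy - 10x + 3y + 21, LT = x^2.

S(f_1,f_2): lcm = x^2y. S = xy^2 + 5xy - 9x - 3/2y^2 - 21/2y.
  leading term xy^2: subtract (-1/2y)·f_1 from xy^2 + 5xy - 9x - 3/2y^2 - 21/2y → 5xy - 9x - 3/2y^2 - 3/2y
  leading term xy: subtract (-5/2)·f_1 from 5xy - 9x - 3/2y^2 - 3/2y → -9x - 3/2y^2 - 3/2y + 45
  leading term x: no divisor's leading term divides it; move -9x to the remainder.
  leading term y^2: no divisor's leading term divides it; move -3/2y^2 to the remainder.
  leading term y: no divisor's leading term divides it; move -3/2y to the remainder.
  leading term 1: no divisor's leading term divides it; move 45 to the remainder.
  remainder -9x - 3/2y^2 - 3/2y + 45 ≠ 0; add h_3 = -9x - 3/2y^2 - 3/2y + 45 to the basis.

S(f_1,h_3): lcm = xy. S = -1/6y^3 - 1/6y^2 + 5y - 9.
  leading term y^3: no divisor's leading term divides it; move -1/6y^3 to the remainder.
  leading term y^2: no divisor's leading term divides it; move -1/6y^2 to the remainder.
  leading term y: no divisor's leading term divides it; move 5y to the remainder.
  leading term 1: no divisor's leading term divides it; move -9 to the remainder.
  remainder -1/6y^3 - 1/6y^2 + 5y - 9 ≠ 0; add h_4 = -1/6y^3 - 1/6y^2 + 5y - 9 to the basis.

The other S-polynomials (S(f_2,h_3), S(f_1,h_4), S(f_2,h_4), S(h_3,h_4)) all reduce to 0 modulo the current basis, so we have a Gröbner basis.
Inter-reduce: drop elements whose leading term is divisible by another's, tail-reduce, and make monic.
Reduced Gröbner basis: {x + 1/6y^2 + 1/6y - 5, y^3 + y^2 - 30y + 54}.

A lex Gröbner basis eliminates variables successively. Here y^3 + y^2 - 30y + 54 depends only on y, with roots {3, -2 + sqrt(22), -sqrt(22) - 2}; lifting each root through the earlier basis elements recovers the full solutions.
  y = 3: the earlier basis element becomes x - 3 = 0, giving x = 3 — point (3, 3).
  y = -2 + sqrt(22): the earlier basis element becomes x - sqrt(22)/2 - 1 = 0, giving x = 1 + sqrt(22)/2 — point (1 + sqrt(22)/2, -2 + sqrt(22)).
  y = -sqrt(22) - 2: the earlier basis element becomes x - 1 + sqrt(22)/2 = 0, giving x = 1 - sqrt(22)/2 — point (1 - sqrt(22)/2, -sqrt(22) - 2).

{(3, 3), (1 + sqrt(22)/2, -2 + sqrt(22)), (1 - sqrt(22)/2, -sqrt(22) - 2)}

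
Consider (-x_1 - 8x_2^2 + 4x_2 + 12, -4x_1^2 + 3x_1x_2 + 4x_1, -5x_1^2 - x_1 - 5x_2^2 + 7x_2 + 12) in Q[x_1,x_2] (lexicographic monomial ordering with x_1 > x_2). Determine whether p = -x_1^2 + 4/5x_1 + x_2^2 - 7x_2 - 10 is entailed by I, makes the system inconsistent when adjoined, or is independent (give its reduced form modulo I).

Adjoining -x_1^2 + 4/5x_1 + x_2^2 - 7x_2 - 10 makes the ideal the whole ring: the system is inconsistent.

First compute the reduced Gröbner basis of I by Buchberger's algorithm.
f_1 = -x_1 - 8x_2^2 + 4x_2 + 12, LT = x_1.
f_2 = -4x_1^2 + 3x_1x_2 + 4x_1, LT = x_1^2.
f_3 = -5x_1^2 - x_1 - 5x_2^2 + 7x_2 + 12, LT = x_1^2.

S(f_1,f_2): lcm = x_1^2. S = 8x_1x_2^2 - 13/4x_1x_2 - 11x_1.
  reduce S modulo (f_1, f_2, f_3):
  remainder -64x_2^4 + 58x_2^3 + 171x_2^2 - 83x_2 - 132 ≠ 0; add h_4 = -64x_2^4 + 58x_2^3 + 171x_2^2 - 83x_2 - 132 to the basis.

S(f_1,f_3): lcm = x_1^2. S = 8x_1x_2^2 - 4x_1x_2 - 61/5x_1 - x_2^2 + 7/5x_2 + 12/5.
  reduce S modulo (f_1, f_2, f_3, h_4):
  remainder 6x_2^3 + 28/5x_2^2 - 62/5x_2 - 12 ≠ 0; add h_5 = 6x_2^3 + 28/5x_2^2 - 62/5x_2 - 12 to the basis.

S(h_4,h_5): lcm = x_2^4. S = -883/480x_2^3 - 581/960x_2^2 + 211/64x_2 + 33/16.
  reduce S modulo (f_1, f_2, f_3, h_4, h_5):
  remainder 16009/14400x_2^2 - 7271/14400x_2 - 97/60 ≠ 0; add h_6 = 16009/14400x_2^2 - 7271/14400x_2 - 97/60 to the basis.

S(h_4,h_6): lcm = x_2^4. S = -231589/512288x_2^3 - 1247619/1024576x_2^2 + 83/64x_2 + 33/16.
  reduce S modulo (f_1, f_2, f_3, h_4, h_5, h_6):
  remainder 302418/256288081x_2 + 302418/256288081 ≠ 0; add h_7 = 302418/256288081x_2 + 302418/256288081 to the basis.

The other S-polynomials (S(f_2,f_3), S(f_1,h_4), S(f_2,h_4), S(f_3,h_4), S(f_1,h_5), S(f_2,h_5), S(f_3,h_5), S(f_1,h_6), S(f_2,h_6), S(f_3,h_6), S(h_5,h_6), S(f_1,h_7), S(f_2,h_7), S(f_3,h_7), S(h_4,h_7), S(h_5,h_7), S(h_6,h_7)) all reduce to 0 modulo the current basis, so we have a Gröbner basis.
Inter-reduce: drop elements whose leading term is divisible by another's, tail-reduce, and make monic.
Reduced Gröbner basis: {x_1, x_2 + 1}.
Label its elements g_1 = x_1, g_2 = x_2 + 1.

Reduce p = -x_1^2 + 4/5x_1 + x_2^2 - 7x_2 - 10 modulo G:
  leading term x_1^2: subtract (-x_1)·g_1 from -x_1^2 + 4/5x_1 + x_2^2 - 7x_2 - 10 → 4/5x_1 + x_2^2 - 7x_2 - 10
  leading term x_1: subtract (4/5)·g_1 from 4/5x_1 + x_2^2 - 7x_2 - 10 → x_2^2 - 7x_2 - 10
  leading term x_2^2: subtract (x_2)·g_2 from x_2^2 - 7x_2 - 10 → -8x_2 - 10
  leading term x_2: subtract (-8)·g_2 from -8x_2 - 10 → -2
  leading term 1: no divisor's leading term divides it; move -2 to the remainder.
  normal form = -2.
The normal form is nonzero, so p ∉ I. Since p minus its normal form lies in I, I + (p) = I + (r) where r = -2; decide whether this ideal is the whole ring.
Here r = -2 is a nonzero constant, hence a unit: 1 ∈ I + (p), the Gröbner basis of I + (p) is {1}, and the enlarged system has no common solution — adjoining p is inconsistent.

Ideal membership is decidable via reduction modulo a Gröbner basis.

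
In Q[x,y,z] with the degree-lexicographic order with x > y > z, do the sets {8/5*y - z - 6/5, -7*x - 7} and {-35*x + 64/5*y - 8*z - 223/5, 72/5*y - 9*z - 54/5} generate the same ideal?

For a fixed monomial order, each ideal has a unique reduced Gröbner basis; comparing bases decides equality.
Buchberger on the first generating set:
f_1 = 8/5*y - z - 6/5, LT = y.
f_2 = -7*x - 7, LT = x.

S(f_1,f_2): leading monomials are coprime, so the S-polynomial reduces to 0 (Buchberger's first criterion).
Every S-polynomial of the final basis reduces to 0, so we have a Gröbner basis.
Inter-reduce: drop elements whose leading term is divisible by another's, tail-reduce, and make monic.
Reduced Gröbner basis: {x + 1, y - 5/8*z - 3/4}.

Buchberger on the second generating set:
h_1 = -35*x + 64/5*y - 8*z - 223/5, LT = x.
h_2 = 72/5*y - 9*z - 54/5, LT = y.

S(h_1,h_2): leading monomials are coprime, so the S-polynomial reduces to 0 (Buchberger's first criterion).
Every S-polynomial of the final basis reduces to 0, so we have a Gröbner basis.
Inter-reduce: drop elements whose leading term is divisible by another's, tail-reduce, and make monic.
Reduced Gröbner basis: {x + 1, y - 5/8*z - 3/4}.

The two bases agree; hence the ideals are identical.

Yes, the ideals are equal.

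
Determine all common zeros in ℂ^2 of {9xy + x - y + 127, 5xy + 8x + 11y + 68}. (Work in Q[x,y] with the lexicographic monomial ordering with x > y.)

Compute a lex Gröbner basis by Buchberger's algorithm.
f_1 = 9xy + x - y + 127, LT = xy.
f_2 = 5xy + 8x + 11y + 68, LT = xy.

S(f_1,f_2): lcm = xy. S = -\tfrac{67}{45}x - \tfrac{104}{45}y + \tfrac{23}{45}.
  leading term x: no divisor's leading term divides it; move -\tfrac{67}{45}x to the remainder.
  leading term y: no divisor's leading term divides it; move -\tfrac{104}{45}y to the remainder.
  leading term 1: no divisor's leading term divides it; move \tfrac{23}{45} to the remainder.
  remainder -\tfrac{67}{45}x - \tfrac{104}{45}y + \tfrac{23}{45} ≠ 0; add h_3 = -\tfrac{67}{45}x - \tfrac{104}{45}y + \tfrac{23}{45} to the basis.

S(f_1,h_3): lcm = xy. S = \tfrac{1}{9}x - \tfrac{104}{67}y^{2} + \tfrac{140}{603}y + \tfrac{127}{9}.
  leading term x: subtract (-\tfrac{5}{67})·h_3 from \tfrac{1}{9}x - \tfrac{104}{67}y^{2} + \tfrac{140}{603}y + \tfrac{127}{9} → -\tfrac{104}{67}y^{2} + \tfrac{4}{67}y + \tfrac{948}{67}
  leading term y^{2}: no divisor's leading term divides it; move -\tfrac{104}{67}y^{2} to the remainder.
  leading term y: no divisor's leading term divides it; move \tfrac{4}{67}y to the remainder.
  leading term 1: no divisor's leading term divides it; move \tfrac{948}{67} to the remainder.
  remainder -\tfrac{104}{67}y^{2} + \tfrac{4}{67}y + \tfrac{948}{67} ≠ 0; add h_4 = -\tfrac{104}{67}y^{2} + \tfrac{4}{67}y + \tfrac{948}{67} to the basis.

S(f_2,h_3): lcm = xy. S = \tfrac{8}{5}x - \tfrac{104}{67}y^{2} + \tfrac{852}{335}y + \tfrac{68}{5}.
  leading term x: subtract (-\tfrac{72}{67})·h_3 from \tfrac{8}{5}x - \tfrac{104}{67}y^{2} + \tfrac{852}{335}y + \tfrac{68}{5} → -\tfrac{104}{67}y^{2} + \tfrac{4}{67}y + \tfrac{948}{67}
  leading term y^{2}: subtract (1)·h_4 from -\tfrac{104}{67}y^{2} + \tfrac{4}{67}y + \tfrac{948}{67} → 0
  remainder 0.

S(f_1,h_4): lcm = xy^{2}. S = \tfrac{35}{234}xy + \tfrac{237}{26}x - \tfrac{1}{9}y^{2} + \tfrac{127}{9}y.
  leading term xy: subtract (\tfrac{35}{2106})·f_1 from \tfrac{35}{234}xy + \tfrac{237}{26}x - \tfrac{1}{9}y^{2} + \tfrac{127}{9}y → \tfrac{737}{81}x - \tfrac{1}{9}y^{2} + \tfrac{29753}{2106}y - \tfrac{4445}{2106}
  leading term x: subtract (-\tfrac{55}{9})·h_3 from \tfrac{737}{81}x - \tfrac{1}{9}y^{2} + \tfrac{29753}{2106}y - \tfrac{4445}{2106} → -\tfrac{1}{9}y^{2} + \tfrac{1}{234}y + \tfrac{79}{78}
  leading term y^{2}: subtract (\tfrac{67}{936})·h_4 from -\tfrac{1}{9}y^{2} + \tfrac{1}{234}y + \tfrac{79}{78} → 0
  remainder 0.

S(f_2,h_4): lcm = xy^{2}. S = \tfrac{213}{130}xy + \tfrac{237}{26}x + \tfrac{11}{5}y^{2} + \tfrac{68}{5}y.
  leading term xy: subtract (\tfrac{71}{390})·f_1 from \tfrac{213}{130}xy + \tfrac{237}{26}x + \tfrac{11}{5}y^{2} + \tfrac{68}{5}y → \tfrac{134}{15}x + \tfrac{11}{5}y^{2} + \tfrac{1075}{78}y - \tfrac{9017}{390}
  leading term x: subtract (-6)·h_3 from \tfrac{134}{15}x + \tfrac{11}{5}y^{2} + \tfrac{1075}{78}y - \tfrac{9017}{390} → \tfrac{11}{5}y^{2} - \tfrac{11}{130}y - \tfrac{2607}{130}
  leading term y^{2}: subtract (-\tfrac{737}{520})·h_4 from \tfrac{11}{5}y^{2} - \tfrac{11}{130}y - \tfrac{2607}{130} → 0
  remainder 0.

S(h_3,h_4): leading monomials are coprime, so the S-polynomial reduces to 0 (Buchberger's first criterion).
Every S-polynomial of the final basis reduces to 0, so we have a Gröbner basis.
Inter-reduce: drop elements whose leading term is divisible by another's, tail-reduce, and make monic.
Reduced Gröbner basis: {x + \tfrac{104}{67}y - \tfrac{23}{67}, y^{2} - \tfrac{1}{26}y - \tfrac{237}{26}}.

From the last basis element, y^{2} - \tfrac{1}{26}y - \tfrac{237}{26} = 0, so y takes values in {-3, 79/26}. Each choice, substituted upward through the basis, yields the corresponding point(s) of the solution set.
  y = -3: the earlier basis element becomes x - 5 = 0, giving x = 5 — point (5, -3).
  y = 79/26: the earlier basis element becomes x + \tfrac{293}{67} = 0, giving x = -293/67 — point (-293/67, 79/26).
Check: every point annihilates each of the original generators.

{(5, -3), (-293/67, 79/26)}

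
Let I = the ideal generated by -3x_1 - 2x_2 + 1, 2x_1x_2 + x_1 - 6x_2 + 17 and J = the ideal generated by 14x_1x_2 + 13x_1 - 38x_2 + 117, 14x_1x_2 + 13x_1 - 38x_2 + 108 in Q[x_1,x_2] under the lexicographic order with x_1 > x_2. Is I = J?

No, the ideals differ.

Equality of ideals is decidable: compute both reduced Gröbner bases (unique for the ordering) and check whether they agree.
Buchberger on the first generating set:
f_1 = -3x_1 - 2x_2 + 1, LT = x_1.
f_2 = 2x_1x_2 + x_1 - 6x_2 + 17, LT = x_1x_2.

S(f_1,f_2): lcm = x_1x_2. S = -1/2x_1 + 2/3x_2^2 + 8/3x_2 - 17/2.
  leading term x_1: subtract (1/6)·f_1 from -1/2x_1 + 2/3x_2^2 + 8/3x_2 - 17/2 → 2/3x_2^2 + 3x_2 - 26/3
  leading term x_2^2: no divisor's leading term divides it; move 2/3x_2^2 to the remainder.
  leading term x_2: no divisor's leading term divides it; move 3x_2 to the remainder.
  leading term 1: no divisor's leading term divides it; move -26/3 to the remainder.
  remainder 2/3x_2^2 + 3x_2 - 26/3 ≠ 0; add g_3 = 2/3x_2^2 + 3x_2 - 26/3 to the basis.

The other S-polynomials (S(f_1,g_3), S(f_2,g_3)) all reduce to 0 modulo the current basis, so we have a Gröbner basis.
Inter-reduce: drop elements whose leading term is divisible by another's, tail-reduce, and make monic.
Reduced Gröbner basis: {x_1 + 2/3x_2 - 1/3, x_2^2 + 9/2x_2 - 13}.

Buchberger on the second generating set:
h_1 = 14x_1x_2 + 13x_1 - 38x_2 + 117, LT = x_1x_2.
h_2 = 14x_1x_2 + 13x_1 - 38x_2 + 108, LT = x_1x_2.

S(h_1,h_2): lcm = x_1x_2. S = 9/14.
  leading term 1: no divisor's leading term divides it; move 9/14 to the remainder.
  remainder 9/14 ≠ 0; add k_3 = 9/14 to the basis.

The other S-polynomials (S(h_1,k_3), S(h_2,k_3)) all reduce to 0 modulo the current basis, so we have a Gröbner basis.
Inter-reduce: drop elements whose leading term is divisible by another's, tail-reduce, and make monic.
Reduced Gröbner basis: {1}.

Since the reduced bases disagree, the two ideals are not the same.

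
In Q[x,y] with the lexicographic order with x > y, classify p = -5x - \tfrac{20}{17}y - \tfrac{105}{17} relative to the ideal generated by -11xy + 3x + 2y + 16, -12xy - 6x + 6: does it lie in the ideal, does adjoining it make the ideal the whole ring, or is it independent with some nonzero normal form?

-5x - \tfrac{20}{17}y - \tfrac{105}{17} lies in I (it reduces to 0).

First compute the reduced Gröbner basis of I by Buchberger's algorithm.
f_1 = -11xy + 3x + 2y + 16, LT = xy.
f_2 = -12xy - 6x + 6, LT = xy.

S(f_1,f_2): lcm = xy. S = -\tfrac{17}{22}x - \tfrac{2}{11}y - \tfrac{21}{22}.
  leading term x: no divisor's leading term divides it; move -\tfrac{17}{22}x to the remainder.
  leading term y: no divisor's leading term divides it; move -\tfrac{2}{11}y to the remainder.
  leading term 1: no divisor's leading term divides it; move -\tfrac{21}{22} to the remainder.
  remainder -\tfrac{17}{22}x - \tfrac{2}{11}y - \tfrac{21}{22} ≠ 0; add h_3 = -\tfrac{17}{22}x - \tfrac{2}{11}y - \tfrac{21}{22} to the basis.

S(f_1,h_3): lcm = xy. S = -\tfrac{3}{11}x - \tfrac{4}{17}y^{2} - \tfrac{265}{187}y - \tfrac{16}{11}.
  leading term x: subtract (\tfrac{6}{17})·h_3 from -\tfrac{3}{11}x - \tfrac{4}{17}y^{2} - \tfrac{265}{187}y - \tfrac{16}{11} → -\tfrac{4}{17}y^{2} - \tfrac{23}{17}y - \tfrac{19}{17}
  leading term y^{2}: no divisor's leading term divides it; move -\tfrac{4}{17}y^{2} to the remainder.
  leading term y: no divisor's leading term divides it; move -\tfrac{23}{17}y to the remainder.
  leading term 1: no divisor's leading term divides it; move -\tfrac{19}{17} to the remainder.
  remainder -\tfrac{4}{17}y^{2} - \tfrac{23}{17}y - \tfrac{19}{17} ≠ 0; add h_4 = -\tfrac{4}{17}y^{2} - \tfrac{23}{17}y - \tfrac{19}{17} to the basis.

The other S-polynomials (S(f_2,h_3), S(f_1,h_4), S(f_2,h_4), S(h_3,h_4)) all reduce to 0 modulo the current basis, so we have a Gröbner basis.
Inter-reduce: drop elements whose leading term is divisible by another's, tail-reduce, and make monic.
Reduced Gröbner basis: {x + \tfrac{4}{17}y + \tfrac{21}{17}, y^{2} + \tfrac{23}{4}y + \tfrac{19}{4}}.
Label its elements g_1 = x + \tfrac{4}{17}y + \tfrac{21}{17}, g_2 = y^{2} + \tfrac{23}{4}y + \tfrac{19}{4}.

Reduce p = -5x - \tfrac{20}{17}y - \tfrac{105}{17} modulo G:
  leading term x: subtract (-5)·g_1 from -5x - \tfrac{20}{17}y - \tfrac{105}{17} → 0
  normal form = 0.
Since the normal form is 0, p ∈ I.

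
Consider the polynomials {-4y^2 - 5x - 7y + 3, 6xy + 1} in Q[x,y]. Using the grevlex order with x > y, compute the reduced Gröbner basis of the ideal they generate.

Buchberger's algorithm terminates because the ascending chain of leading-term ideals stabilizes.

f_1 = -4y^2 - 5x - 7y + 3, LT = y^2.
f_2 = 6xy + 1, LT = xy.

S(f_1,f_2): lcm = xy^2. S = 5/4x^2 + 7/4xy - 3/4x - 1/6y.
  leading term x^2: no divisor's leading term divides it; move 5/4x^2 to the remainder.
  leading term xy: subtract (7/24)·f_2 from 7/4xy - 3/4x - 1/6y → -3/4x - 1/6y - 7/24
  leading term x: no divisor's leading term divides it; move -3/4x to the remainder.
  leading term y: no divisor's leading term divides it; move -1/6y to the remainder.
  leading term 1: no divisor's leading term divides it; move -7/24 to the remainder.
  remainder 5/4x^2 - 3/4x - 1/6y - 7/24 ≠ 0; add g_3 = 5/4x^2 - 3/4x - 1/6y - 7/24 to the basis.

S(f_1,g_3): leading monomials are coprime, so the S-polynomial reduces to 0 (Buchberger's first criterion).
S(f_2,g_3): lcm = x^2y. S = 3/5xy + 2/15y^2 + 1/6x + 7/30y.
  leading term xy: subtract (1/10)·f_2 from 3/5xy + 2/15y^2 + 1/6x + 7/30y → 2/15y^2 + 1/6x + 7/30y - 1/10
  leading term y^2: subtract (-1/30)·f_1 from 2/15y^2 + 1/6x + 7/30y - 1/10 → 0
  remainder 0.

Every S-polynomial of the final basis reduces to 0, so we have a Gröbner basis.

G = {x^2 - 3/5x - 2/15y - 7/30, xy + 1/6, y^2 + 5/4x + 7/4y - 3/4}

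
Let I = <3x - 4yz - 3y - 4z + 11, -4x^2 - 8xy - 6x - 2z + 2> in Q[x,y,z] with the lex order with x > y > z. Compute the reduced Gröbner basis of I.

G = {x - 4/3yz - y - 4/3z + 11/3, y^2z^2 + 3y^2z + 27/16y^2 + 2yz^2 - 11/8yz - 237/32y + z^2 - 131/32z + 67/16}

This is the nonlinear analogue of row-reducing a linear system.

f_1 = 3x - 4yz - 3y - 4z + 11, LT = x.
f_2 = -4x^2 - 8xy - 6x - 2z + 2, LT = x^2.

S(f_1,f_2): lcm = x^2. S = -4/3xyz - 3xy - 4/3xz + 13/6x - 1/2z + 1/2.
  leading term xyz: subtract (-4/9yz)·f_1 from -4/3xyz - 3xy - 4/3xz + 13/6x - 1/2z + 1/2 → -3xy - 4/3xz + 13/6x - 16/9y^2z^2 - 4/3y^2z - 16/9yz^2 + 44/9yz - 1/2z + 1/2
  leading term xy: subtract (-y)·f_1 from -3xy - 4/3xz + 13/6x - 16/9y^2z^2 - 4/3y^2z - 16/9yz^2 + 44/9yz - 1/2z + 1/2 → -4/3xz + 13/6x - 16/9y^2z^2 - 16/3y^2z - 3y^2 - 16/9yz^2 + 8/9yz + 11y - 1/2z + 1/2
  leading term xz: subtract (-4/9z)·f_1 from -4/3xz + 13/6x - 16/9y^2z^2 - 16/3y^2z - 3y^2 - 16/9yz^2 + 8/9yz + 11y - 1/2z + 1/2 → 13/6x - 16/9y^2z^2 - 16/3y^2z - 3y^2 - 32/9yz^2 - 4/9yz + 11y - 16/9z^2 + 79/18z + 1/2
  leading term x: subtract (13/18)·f_1 from 13/6x - 16/9y^2z^2 - 16/3y^2z - 3y^2 - 32/9yz^2 - 4/9yz + 11y - 16/9z^2 + 79/18z + 1/2 → -16/9y^2z^2 - 16/3y^2z - 3y^2 - 32/9yz^2 + 22/9yz + 79/6y - 16/9z^2 + 131/18z - 67/9
  leading term y^2z^2: no divisor's leading term divides it; move -16/9y^2z^2 to the remainder.
  leading term y^2z: no divisor's leading term divides it; move -16/3y^2z to the remainder.
  leading term y^2: no divisor's leading term divides it; move -3y^2 to the remainder.
  leading term yz^2: no divisor's leading term divides it; move -32/9yz^2 to the remainder.
  leading term yz: no divisor's leading term divides it; move 22/9yz to the remainder.
  leading term y: no divisor's leading term divides it; move 79/6y to the remainder.
  leading term z^2: no divisor's leading term divides it; move -16/9z^2 to the remainder.
  leading term z: no divisor's leading term divides it; move 131/18z to the remainder.
  leading term 1: no divisor's leading term divides it; move -67/9 to the remainder.
  remainder -16/9y^2z^2 - 16/3y^2z - 3y^2 - 32/9yz^2 + 22/9yz + 79/6y - 16/9z^2 + 131/18z - 67/9 ≠ 0; add g_3 = -16/9y^2z^2 - 16/3y^2z - 3y^2 - 32/9yz^2 + 22/9yz + 79/6y - 16/9z^2 + 131/18z - 67/9 to the basis.

The other S-polynomials (S(f_1,g_3), S(f_2,g_3)) all reduce to 0 modulo the current basis, so we have a Gröbner basis.
Inter-reduce: drop elements whose leading term is divisible by another's, tail-reduce, and make monic.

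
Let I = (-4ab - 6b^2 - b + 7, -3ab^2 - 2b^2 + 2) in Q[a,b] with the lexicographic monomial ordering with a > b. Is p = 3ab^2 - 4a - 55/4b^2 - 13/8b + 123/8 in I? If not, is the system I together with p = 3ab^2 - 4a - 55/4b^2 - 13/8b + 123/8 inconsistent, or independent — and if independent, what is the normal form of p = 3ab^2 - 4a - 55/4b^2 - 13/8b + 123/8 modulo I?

3ab^2 - 4a - 55/4b^2 - 13/8b + 123/8 lies in I (it reduces to 0).

First compute the reduced Gröbner basis of I by Buchberger's algorithm.
f_1 = -4ab - 6b^2 - b + 7, LT = ab.
f_2 = -3ab^2 - 2b^2 + 2, LT = ab^2.

S(f_1,f_2): lcm = ab^2. S = 3/2b^3 - 5/12b^2 - 7/4b + 2/3.
  leading term b^3: no divisor's leading term divides it; move 3/2b^3 to the remainder.
  leading term b^2: no divisor's leading term divides it; move -5/12b^2 to the remainder.
  leading term b: no divisor's leading term divides it; move -7/4b to the remainder.
  leading term 1: no divisor's leading term divides it; move 2/3 to the remainder.
  remainder 3/2b^3 - 5/12b^2 - 7/4b + 2/3 ≠ 0; add h_3 = 3/2b^3 - 5/12b^2 - 7/4b + 2/3 to the basis.

S(f_1,h_3): lcm = ab^3. S = 5/18ab^2 + 7/6ab - 4/9a + 3/2b^4 + 1/4b^3 - 7/4b^2.
  leading term ab^2: subtract (-5/72b)·f_1 from 5/18ab^2 + 7/6ab - 4/9a + 3/2b^4 + 1/4b^3 - 7/4b^2 → 7/6ab - 4/9a + 3/2b^4 - 1/6b^3 - 131/72b^2 + 35/72b
  leading term ab: subtract (-7/24)·f_1 from 7/6ab - 4/9a + 3/2b^4 - 1/6b^3 - 131/72b^2 + 35/72b → -4/9a + 3/2b^4 - 1/6b^3 - 257/72b^2 + 7/36b + 49/24
  leading term a: no divisor's leading term divides it; move -4/9a to the remainder.
  leading term b^4: subtract (b)·h_3 from 3/2b^4 - 1/6b^3 - 257/72b^2 + 7/36b + 49/24 → 1/4b^3 - 131/72b^2 - 17/36b + 49/24
  leading term b^3: subtract (1/6)·h_3 from 1/4b^3 - 131/72b^2 - 17/36b + 49/24 → -7/4b^2 - 13/72b + 139/72
  leading term b^2: no divisor's leading term divides it; move -7/4b^2 to the remainder.
  leading term b: no divisor's leading term divides it; move -13/72b to the remainder.
  leading term 1: no divisor's leading term divides it; move 139/72 to the remainder.
  remainder -4/9a - 7/4b^2 - 13/72b + 139/72 ≠ 0; add h_4 = -4/9a - 7/4b^2 - 13/72b + 139/72 to the basis.

The other S-polynomials (S(f_2,h_3), S(f_1,h_4), S(f_2,h_4), S(h_3,h_4)) all reduce to 0 modulo the current basis, so we have a Gröbner basis.
Inter-reduce: drop elements whose leading term is divisible by another's, tail-reduce, and make monic.
Reduced Gröbner basis: {a + 63/16b^2 + 13/32b - 139/32, b^3 - 5/18b^2 - 7/6b + 4/9}.
Label its elements g_1 = a + 63/16b^2 + 13/32b - 139/32, g_2 = b^3 - 5/18b^2 - 7/6b + 4/9.

Reduce p = 3ab^2 - 4a - 55/4b^2 - 13/8b + 123/8 modulo G:
  leading term ab^2: subtract (3b^2)·g_1 from 3ab^2 - 4a - 55/4b^2 - 13/8b + 123/8 → -4a - 189/16b^4 - 39/32b^3 - 23/32b^2 - 13/8b + 123/8
  leading term a: subtract (-4)·g_1 from -4a - 189/16b^4 - 39/32b^3 - 23/32b^2 - 13/8b + 123/8 → -189/16b^4 - 39/32b^3 + 481/32b^2 - 2
  leading term b^4: subtract (-189/16b)·g_2 from -189/16b^4 - 39/32b^3 + 481/32b^2 - 2 → -9/2b^3 + 5/4b^2 + 21/4b - 2
  leading term b^3: subtract (-9/2)·g_2 from -9/2b^3 + 5/4b^2 + 21/4b - 2 → 0
  normal form = 0.
Since the normal form is 0, p ∈ I.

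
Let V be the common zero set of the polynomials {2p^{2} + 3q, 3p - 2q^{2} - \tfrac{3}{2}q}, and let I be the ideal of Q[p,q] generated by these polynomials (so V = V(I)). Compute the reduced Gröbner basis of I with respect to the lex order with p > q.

f_1 = 2p^{2} + 3q, LT = p^{2}.
f_2 = 3p - 2q^{2} - \tfrac{3}{2}q, LT = p.

S(f_1,f_2): lcm = p^{2}. S = \tfrac{2}{3}pq^{2} + \tfrac{1}{2}pq + \tfrac{3}{2}q.
  leading term pq^{2}: subtract (\tfrac{2}{9}q^{2})·f_2 from \tfrac{2}{3}pq^{2} + \tfrac{1}{2}pq + \tfrac{3}{2}q → \tfrac{1}{2}pq + \tfrac{4}{9}q^{4} + \tfrac{1}{3}q^{3} + \tfrac{3}{2}q
  leading term pq: subtract (\tfrac{1}{6}q)·f_2 from \tfrac{1}{2}pq + \tfrac{4}{9}q^{4} + \tfrac{1}{3}q^{3} + \tfrac{3}{2}q → \tfrac{4}{9}q^{4} + \tfrac{2}{3}q^{3} + \tfrac{1}{4}q^{2} + \tfrac{3}{2}q
  leading term q^{4}: no divisor's leading term divides it; move \tfrac{4}{9}q^{4} to the remainder.
  leading term q^{3}: no divisor's leading term divides it; move \tfrac{2}{3}q^{3} to the remainder.
  leading term q^{2}: no divisor's leading term divides it; move \tfrac{1}{4}q^{2} to the remainder.
  leading term q: no divisor's leading term divides it; move \tfrac{3}{2}q to the remainder.
  remainder \tfrac{4}{9}q^{4} + \tfrac{2}{3}q^{3} + \tfrac{1}{4}q^{2} + \tfrac{3}{2}q ≠ 0; add g_3 = \tfrac{4}{9}q^{4} + \tfrac{2}{3}q^{3} + \tfrac{1}{4}q^{2} + \tfrac{3}{2}q to the basis.

The other S-polynomials (S(f_1,g_3), S(f_2,g_3)) all reduce to 0 modulo the current basis, so we have a Gröbner basis.
Inter-reduce: drop elements whose leading term is divisible by another's, tail-reduce, and make monic.

G = {p - \tfrac{2}{3}q^{2} - \tfrac{1}{2}q, q^{4} + \tfrac{3}{2}q^{3} + \tfrac{9}{16}q^{2} + \tfrac{27}{8}q}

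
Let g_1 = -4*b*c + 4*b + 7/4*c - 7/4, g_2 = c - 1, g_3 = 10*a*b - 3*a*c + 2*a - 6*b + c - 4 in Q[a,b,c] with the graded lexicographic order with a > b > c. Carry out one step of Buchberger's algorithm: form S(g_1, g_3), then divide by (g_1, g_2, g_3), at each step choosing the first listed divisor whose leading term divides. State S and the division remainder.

lcm(LM(g_1), LM(g_3)) = a*b*c.
S = (lcm/LT(g_1))·g_1 − (lcm/LT(g_3))·g_3 = 3/10*a*c**2 - a*b - 51/80*a*c + 3/5*b*c - 1/10*c**2 + 7/16*a + 2/5*c.
Reduce S modulo (g_1, g_2, g_3) in that order:
  leading term a*c**2: subtract (3/10*a*c)·g_2 from 3/10*a*c**2 - a*b - 51/80*a*c + 3/5*b*c - 1/10*c**2 + 7/16*a + 2/5*c → -a*b - 27/80*a*c + 3/5*b*c - 1/10*c**2 + 7/16*a + 2/5*c
  leading term a*b: subtract (-1/10)·g_3 from -a*b - 27/80*a*c + 3/5*b*c - 1/10*c**2 + 7/16*a + 2/5*c → -51/80*a*c + 3/5*b*c - 1/10*c**2 + 51/80*a - 3/5*b + 1/2*c - 2/5
  leading term a*c: subtract (-51/80*a)·g_2 from -51/80*a*c + 3/5*b*c - 1/10*c**2 + 51/80*a - 3/5*b + 1/2*c - 2/5 → 3/5*b*c - 1/10*c**2 - 3/5*b + 1/2*c - 2/5
  leading term b*c: subtract (-3/20)·g_1 from 3/5*b*c - 1/10*c**2 - 3/5*b + 1/2*c - 2/5 → -1/10*c**2 + 61/80*c - 53/80
  leading term c**2: subtract (-1/10*c)·g_2 from -1/10*c**2 + 61/80*c - 53/80 → 53/80*c - 53/80
  leading term c: subtract (53/80)·g_2 from 53/80*c - 53/80 → 0
The remainder is 0, so this S-polynomial contributes no new basis element.

S(g_1, g_3) = 3/10*a*c**2 - a*b - 51/80*a*c + 3/5*b*c - 1/10*c**2 + 7/16*a + 2/5*c; remainder on division = 0.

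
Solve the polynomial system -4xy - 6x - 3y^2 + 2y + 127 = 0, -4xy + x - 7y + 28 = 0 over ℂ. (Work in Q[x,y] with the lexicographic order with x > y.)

{(-3, -5), (223/32 + 3*sqrt(6969)/32, 33/8 - sqrt(6969)/24), (223/32 - 3*sqrt(6969)/32, sqrt(6969)/24 + 33/8)}

Compute a lex Gröbner basis by Buchberger's algorithm.
f_1 = -4xy - 6x - 3y^2 + 2y + 127, LT = xy.
f_2 = -4xy + x - 7y + 28, LT = xy.

S(f_1,f_2): lcm = xy. S = 7/4x + 3/4y^2 - 9/4y - 99/4.
  leading term x: no divisor's leading term divides it; move 7/4x to the remainder.
  leading term y^2: no divisor's leading term divides it; move 3/4y^2 to the remainder.
  leading term y: no divisor's leading term divides it; move -9/4y to the remainder.
  leading term 1: no divisor's leading term divides it; move -99/4 to the remainder.
  remainder 7/4x + 3/4y^2 - 9/4y - 99/4 ≠ 0; add h_3 = 7/4x + 3/4y^2 - 9/4y - 99/4 to the basis.

S(f_1,h_3): lcm = xy. S = 3/2x - 3/7y^3 + 57/28y^2 + 191/14y - 127/4.
  leading term x: subtract (6/7)·h_3 from 3/2x - 3/7y^3 + 57/28y^2 + 191/14y - 127/4 → -3/7y^3 + 39/28y^2 + 109/7y - 295/28
  leading term y^3: no divisor's leading term divides it; move -3/7y^3 to the remainder.
  leading term y^2: no divisor's leading term divides it; move 39/28y^2 to the remainder.
  leading term y: no divisor's leading term divides it; move 109/7y to the remainder.
  leading term 1: no divisor's leading term divides it; move -295/28 to the remainder.
  remainder -3/7y^3 + 39/28y^2 + 109/7y - 295/28 ≠ 0; add h_4 = -3/7y^3 + 39/28y^2 + 109/7y - 295/28 to the basis.

S(f_2,h_3): lcm = xy. S = -1/4x - 3/7y^3 + 9/7y^2 + 445/28y - 7.
  leading term x: subtract (-1/7)·h_3 from -1/4x - 3/7y^3 + 9/7y^2 + 445/28y - 7 → -3/7y^3 + 39/28y^2 + 109/7y - 295/28
  leading term y^3: subtract (1)·h_4 from -3/7y^3 + 39/28y^2 + 109/7y - 295/28 → 0
  remainder 0.

S(f_1,h_4): lcm = xy^3. S = 19/4xy^2 + 109/3xy - 295/12x + 3/4y^4 - 1/2y^3 - 127/4y^2.
  leading term xy^2: subtract (-19/16y)·f_1 from 19/4xy^2 + 109/3xy - 295/12x + 3/4y^4 - 1/2y^3 - 127/4y^2 → 701/24xy - 295/12x + 3/4y^4 - 65/16y^3 - 235/8y^2 + 2413/16y
  leading term xy: subtract (-701/96)·f_1 from 701/24xy - 295/12x + 3/4y^4 - 65/16y^3 - 235/8y^2 + 2413/16y → -3283/48x + 3/4y^4 - 65/16y^3 - 1641/32y^2 + 1985/12y + 89027/96
  leading term x: subtract (-469/12)·h_3 from -3283/48x + 3/4y^4 - 65/16y^3 - 1641/32y^2 + 1985/12y + 89027/96 → 3/4y^4 - 65/16y^3 - 703/32y^2 + 3719/48y - 3835/96
  leading term y^4: subtract (-7/4y)·h_4 from 3/4y^4 - 65/16y^3 - 703/32y^2 + 3719/48y - 3835/96 → -13/8y^3 + 169/32y^2 + 1417/24y - 3835/96
  leading term y^3: subtract (91/24)·h_4 from -13/8y^3 + 169/32y^2 + 1417/24y - 3835/96 → 0
  remainder 0.

S(f_2,h_4): lcm = xy^3. S = 3xy^2 + 109/3xy - 295/12x + 7/4y^3 - 7y^2.
  leading term xy^2: subtract (-3/4y)·f_1 from 3xy^2 + 109/3xy - 295/12x + 7/4y^3 - 7y^2 → 191/6xy - 295/12x - 1/2y^3 - 11/2y^2 + 381/4y
  leading term xy: subtract (-191/24)·f_1 from 191/6xy - 295/12x - 1/2y^3 - 11/2y^2 + 381/4y → -217/3x - 1/2y^3 - 235/8y^2 + 667/6y + 24257/24
  leading term x: subtract (-124/3)·h_3 from -217/3x - 1/2y^3 - 235/8y^2 + 667/6y + 24257/24 → -1/2y^3 + 13/8y^2 + 109/6y - 295/24
  leading term y^3: subtract (7/6)·h_4 from -1/2y^3 + 13/8y^2 + 109/6y - 295/24 → 0
  remainder 0.

S(h_3,h_4): leading monomials are coprime, so the S-polynomial reduces to 0 (Buchberger's first criterion).
Every S-polynomial of the final basis reduces to 0, so we have a Gröbner basis.
Inter-reduce: drop elements whose leading term is divisible by another's, tail-reduce, and make monic.
Reduced Gröbner basis: {x + 3/7y^2 - 9/7y - 99/7, y^3 - 13/4y^2 - 109/3y + 295/12}.

From the last basis element, y^3 - 13/4y^2 - 109/3y + 295/12 = 0, so y takes values in {-5, 33/8 - sqrt(6969)/24, sqrt(6969)/24 + 33/8}. Each choice, substituted upward through the basis, yields the corresponding point(s) of the solution set.
  y = -5: the earlier basis element becomes x + 3 = 0, giving x = -3 — point (-3, -5).
  y = 33/8 - sqrt(6969)/24: the earlier basis element becomes x - 3*sqrt(6969)/32 - 223/32 = 0, giving x = 223/32 + 3*sqrt(6969)/32 — point (223/32 + 3*sqrt(6969)/32, 33/8 - sqrt(6969)/24).
  y = sqrt(6969)/24 + 33/8: the earlier basis element becomes x - 223/32 + 3*sqrt(6969)/32 = 0, giving x = 223/32 - 3*sqrt(6969)/32 — point (223/32 - 3*sqrt(6969)/32, sqrt(6969)/24 + 33/8).
Check: every point annihilates each of the original generators.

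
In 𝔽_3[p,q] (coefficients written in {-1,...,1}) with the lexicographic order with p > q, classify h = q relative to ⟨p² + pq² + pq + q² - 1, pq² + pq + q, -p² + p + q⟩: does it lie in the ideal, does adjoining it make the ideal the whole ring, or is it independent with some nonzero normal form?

First compute the reduced Gröbner basis of I by Buchberger's algorithm.
f_1 = p² + pq² + pq + q² - 1, LT = p².
f_2 = pq² + pq + q, LT = pq².
f_3 = -p² + p + q, LT = p².

S(f_1,f_2): lcm = p²q². S = -p²q + pq⁴ + pq³ - pq + q⁴ - q².
  leading term p²q: subtract (-q)·f_1 from -p²q + pq⁴ + pq³ - pq + q⁴ - q² → pq⁴ - pq³ + pq² - pq + q⁴ + q³ - q² - q
  leading term pq⁴: subtract (q²)·f_2 from pq⁴ - pq³ + pq² - pq + q⁴ + q³ - q² - q → pq³ + pq² - pq + q⁴ - q² - q
  leading term pq³: subtract (q)·f_2 from pq³ + pq² - pq + q⁴ - q² - q → -pq + q⁴ + q² - q
  leading term pq: no divisor's leading term divides it; move -pq to the remainder.
  leading term q⁴: no divisor's leading term divides it; move q⁴ to the remainder.
  leading term q²: no divisor's leading term divides it; move q² to the remainder.
  leading term q: no divisor's leading term divides it; move -q to the remainder.
  remainder -pq + q⁴ + q² - q ≠ 0; add k_4 = -pq + q⁴ + q² - q to the basis.

S(f_1,f_3): lcm = p². S = pq² + pq + p + q² + q - 1.
  leading term pq²: subtract (1)·f_2 from pq² + pq + p + q² + q - 1 → p + q² - 1
  leading term p: no divisor's leading term divides it; move p to the remainder.
  leading term q²: no divisor's leading term divides it; move q² to the remainder.
  leading term 1: no divisor's leading term divides it; move -1 to the remainder.
  remainder p + q² - 1 ≠ 0; add k_5 = p + q² - 1 to the basis.

S(f_2,f_3): lcm = p²q². S = p²q + pq² + pq + q³.
  leading term p²q: subtract (q)·f_1 from p²q + pq² + pq + q³ → -pq³ + pq + q
  leading term pq³: subtract (-q)·f_2 from -pq³ + pq + q → pq² + pq + q² + q
  leading term pq²: subtract (1)·f_2 from pq² + pq + q² + q → q²
  leading term q²: no divisor's leading term divides it; move q² to the remainder.
  remainder q² ≠ 0; add k_6 = q² to the basis.

S(f_3,k_4): lcm = p²q. S = pq⁴ + pq² + pq - q².
  leading term pq⁴: subtract (q²)·f_2 from pq⁴ + pq² + pq - q² → -pq³ + pq² + pq - q³ - q²
  leading term pq³: subtract (-q)·f_2 from -pq³ + pq² + pq - q³ - q² → -pq² + pq - q³
  leading term pq²: subtract (-1)·f_2 from -pq² + pq - q³ → -pq - q³ + q
  leading term pq: subtract (1)·k_4 from -pq - q³ + q → -q⁴ - q³ - q² - q
  leading term q⁴: subtract (-q²)·k_6 from -q⁴ - q³ - q² - q → -q³ - q² - q
  leading term q³: subtract (-q)·k_6 from -q³ - q² - q → -q² - q
  leading term q²: subtract (-1)·k_6 from -q² - q → -q
  leading term q: no divisor's leading term divides it; move -q to the remainder.
  remainder -q ≠ 0; add k_7 = -q to the basis.

The other S-polynomials (S(f_1,k_4), S(f_2,k_4), S(f_1,k_5), S(f_2,k_5), S(f_3,k_5), S(k_4,k_5), S(f_1,k_6), S(f_2,k_6), S(f_3,k_6), S(k_4,k_6), S(k_5,k_6), S(f_1,k_7), S(f_2,k_7), S(f_3,k_7), S(k_4,k_7), S(k_5,k_7), S(k_6,k_7)) all reduce to 0 modulo the current basis, so we have a Gröbner basis.
Inter-reduce: drop elements whose leading term is divisible by another's, tail-reduce, and make monic.
Reduced Gröbner basis: {p - 1, q}.
Label its elements g_1 = p - 1, g_2 = q.

Reduce h = q modulo G:
  leading term q: subtract (1)·g_2 from q → 0
  normal form = 0.
Since the normal form is 0, h ∈ I.

q lies in I (it reduces to 0).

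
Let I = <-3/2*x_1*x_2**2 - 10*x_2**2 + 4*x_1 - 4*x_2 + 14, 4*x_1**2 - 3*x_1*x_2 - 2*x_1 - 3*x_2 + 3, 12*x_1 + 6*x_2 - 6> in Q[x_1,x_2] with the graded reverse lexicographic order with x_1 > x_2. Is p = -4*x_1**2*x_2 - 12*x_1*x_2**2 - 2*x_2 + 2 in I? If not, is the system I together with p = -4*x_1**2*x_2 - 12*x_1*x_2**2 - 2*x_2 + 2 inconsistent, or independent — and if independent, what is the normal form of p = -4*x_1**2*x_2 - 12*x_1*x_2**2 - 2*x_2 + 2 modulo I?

First compute the reduced Gröbner basis of I by Buchberger's algorithm.
f_1 = -3/2*x_1*x_2**2 - 10*x_2**2 + 4*x_1 - 4*x_2 + 14, LT = x_1*x_2**2.
f_2 = 4*x_1**2 - 3*x_1*x_2 - 2*x_1 - 3*x_2 + 3, LT = x_1**2.
f_3 = 12*x_1 + 6*x_2 - 6, LT = x_1.

S(f_1,f_2): lcm = x_1**2*x_2**2. S = 3/4*x_1*x_2**3 + 43/6*x_1*x_2**2 + 3/4*x_2**3 - 8/3*x_1**2 + 8/3*x_1*x_2 - 3/4*x_2**2 - 28/3*x_1.
  leading term x_1*x_2**3: subtract (-1/2*x_2)·f_1 from 3/4*x_1*x_2**3 + 43/6*x_1*x_2**2 + 3/4*x_2**3 - 8/3*x_1**2 + 8/3*x_1*x_2 - 3/4*x_2**2 - 28/3*x_1 → 43/6*x_1*x_2**2 - 17/4*x_2**3 - 8/3*x_1**2 + 14/3*x_1*x_2 - 11/4*x_2**2 - 28/3*x_1 + 7*x_2
  leading term x_1*x_2**2: subtract (-43/9)·f_1 from 43/6*x_1*x_2**2 - 17/4*x_2**3 - 8/3*x_1**2 + 14/3*x_1*x_2 - 11/4*x_2**2 - 28/3*x_1 + 7*x_2 → -17/4*x_2**3 - 8/3*x_1**2 + 14/3*x_1*x_2 - 1819/36*x_2**2 + 88/9*x_1 - 109/9*x_2 + 602/9
  leading term x_2**3: no divisor's leading term divides it; move -17/4*x_2**3 to the remainder.
  leading term x_1**2: subtract (-2/3)·f_2 from -8/3*x_1**2 + 14/3*x_1*x_2 - 1819/36*x_2**2 + 88/9*x_1 - 109/9*x_2 + 602/9 → 8/3*x_1*x_2 - 1819/36*x_2**2 + 76/9*x_1 - 127/9*x_2 + 620/9
  leading term x_1*x_2: subtract (2/9*x_2)·f_3 from 8/3*x_1*x_2 - 1819/36*x_2**2 + 76/9*x_1 - 127/9*x_2 + 620/9 → -1867/36*x_2**2 + 76/9*x_1 - 115/9*x_2 + 620/9
  leading term x_2**2: no divisor's leading term divides it; move -1867/36*x_2**2 to the remainder.
  leading term x_1: subtract (19/27)·f_3 from 76/9*x_1 - 115/9*x_2 + 620/9 → -17*x_2 + 658/9
  leading term x_2: no divisor's leading term divides it; move -17*x_2 to the remainder.
  leading term 1: no divisor's leading term divides it; move 658/9 to the remainder.
  remainder -17/4*x_2**3 - 1867/36*x_2**2 - 17*x_2 + 658/9 ≠ 0; add h_4 = -17/4*x_2**3 - 1867/36*x_2**2 - 17*x_2 + 658/9 to the basis.

S(f_1,f_3): lcm = x_1*x_2**2. S = -1/2*x_2**3 + 43/6*x_2**2 - 8/3*x_1 + 8/3*x_2 - 28/3.
  leading term x_2**3: subtract (2/17)·h_4 from -1/2*x_2**3 + 43/6*x_2**2 - 8/3*x_1 + 8/3*x_2 - 28/3 → 2030/153*x_2**2 - 8/3*x_1 + 14/3*x_2 - 2744/153
  leading term x_2**2: no divisor's leading term divides it; move 2030/153*x_2**2 to the remainder.
  leading term x_1: subtract (-2/9)·f_3 from -8/3*x_1 + 14/3*x_2 - 2744/153 → 6*x_2 - 2948/153
  leading term x_2: no divisor's leading term divides it; move 6*x_2 to the remainder.
  leading term 1: no divisor's leading term divides it; move -2948/153 to the remainder.
  remainder 2030/153*x_2**2 + 6*x_2 - 2948/153 ≠ 0; add h_5 = 2030/153*x_2**2 + 6*x_2 - 2948/153 to the basis.

S(f_2,f_3): lcm = x_1**2. S = -5/4*x_1*x_2 - 3/4*x_2 + 3/4.
  leading term x_1*x_2: subtract (-5/48*x_2)·f_3 from -5/4*x_1*x_2 - 3/4*x_2 + 3/4 → 5/8*x_2**2 - 11/8*x_2 + 3/4
  leading term x_2**2: subtract (153/3248)·h_5 from 5/8*x_2**2 - 11/8*x_2 + 3/4 → -673/406*x_2 + 673/406
  leading term x_2: no divisor's leading term divides it; move -673/406*x_2 to the remainder.
  leading term 1: no divisor's leading term divides it; move 673/406 to the remainder.
  remainder -673/406*x_2 + 673/406 ≠ 0; add h_6 = -673/406*x_2 + 673/406 to the basis.

The other S-polynomials (S(f_1,h_4), S(f_2,h_4), S(f_3,h_4), S(f_1,h_5), S(f_2,h_5), S(f_3,h_5), S(h_4,h_5), S(f_1,h_6), S(f_2,h_6), S(f_3,h_6), S(h_4,h_6), S(h_5,h_6)) all reduce to 0 modulo the current basis, so we have a Gröbner basis.
Inter-reduce: drop elements whose leading term is divisible by another's, tail-reduce, and make monic.
Reduced Gröbner basis: {x_1, x_2 - 1}.
Label its elements g_1 = x_1, g_2 = x_2 - 1.

Reduce p = -4*x_1**2*x_2 - 12*x_1*x_2**2 - 2*x_2 + 2 modulo G:
  leading term x_1**2*x_2: subtract (-4*x_1*x_2)·g_1 from -4*x_1**2*x_2 - 12*x_1*x_2**2 - 2*x_2 + 2 → -12*x_1*x_2**2 - 2*x_2 + 2
  leading term x_1*x_2**2: subtract (-12*x_2**2)·g_1 from -12*x_1*x_2**2 - 2*x_2 + 2 → -2*x_2 + 2
  leading term x_2: subtract (-2)·g_2 from -2*x_2 + 2 → 0
  normal form = 0.
Since the normal form is 0, p ∈ I.

-4*x_1**2*x_2 - 12*x_1*x_2**2 - 2*x_2 + 2 lies in I (it reduces to 0).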